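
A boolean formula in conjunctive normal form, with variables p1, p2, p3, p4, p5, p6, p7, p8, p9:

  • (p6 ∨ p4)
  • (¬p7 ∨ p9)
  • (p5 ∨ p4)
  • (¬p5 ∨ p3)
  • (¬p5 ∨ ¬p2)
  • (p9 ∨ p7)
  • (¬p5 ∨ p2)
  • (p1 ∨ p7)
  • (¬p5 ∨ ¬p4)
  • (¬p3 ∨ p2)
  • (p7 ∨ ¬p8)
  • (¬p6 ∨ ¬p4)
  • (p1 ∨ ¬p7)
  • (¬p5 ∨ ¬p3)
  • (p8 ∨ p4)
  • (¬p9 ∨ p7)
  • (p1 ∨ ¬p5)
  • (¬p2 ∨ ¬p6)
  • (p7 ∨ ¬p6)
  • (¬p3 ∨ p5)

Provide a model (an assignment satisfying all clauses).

p1 occurs only positively in the remaining clauses — set p1 = True.
Set p2 = False and propagate.
  then p5 is forced to False.
  then p4 is forced to True.
  then p3 is forced to False.
  then p6 is forced to False.
The remaining clauses are satisfied by p7 = True, p8 = False, p9 = True.

p1=True, p2=False, p3=False, p4=True, p5=False, p6=False, p7=True, p8=False, p9=True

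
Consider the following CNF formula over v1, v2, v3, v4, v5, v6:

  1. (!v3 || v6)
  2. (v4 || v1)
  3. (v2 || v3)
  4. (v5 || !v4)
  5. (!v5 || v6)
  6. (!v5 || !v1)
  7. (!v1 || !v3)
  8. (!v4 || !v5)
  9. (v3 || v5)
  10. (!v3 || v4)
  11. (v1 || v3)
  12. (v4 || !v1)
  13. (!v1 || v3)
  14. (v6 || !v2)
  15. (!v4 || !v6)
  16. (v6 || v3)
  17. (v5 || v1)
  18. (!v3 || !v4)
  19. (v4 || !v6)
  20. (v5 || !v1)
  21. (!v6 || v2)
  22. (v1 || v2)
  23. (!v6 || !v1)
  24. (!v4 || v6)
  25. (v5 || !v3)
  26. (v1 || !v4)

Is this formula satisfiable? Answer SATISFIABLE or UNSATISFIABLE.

UNSATISFIABLE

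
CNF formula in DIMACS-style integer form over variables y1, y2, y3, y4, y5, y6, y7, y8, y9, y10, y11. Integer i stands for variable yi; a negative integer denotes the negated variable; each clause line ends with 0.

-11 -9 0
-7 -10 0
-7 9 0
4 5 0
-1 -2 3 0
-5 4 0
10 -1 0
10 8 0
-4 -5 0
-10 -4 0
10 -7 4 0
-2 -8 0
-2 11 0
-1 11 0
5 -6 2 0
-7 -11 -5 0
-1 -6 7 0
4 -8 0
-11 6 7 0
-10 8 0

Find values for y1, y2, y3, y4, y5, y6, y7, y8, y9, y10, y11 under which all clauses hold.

y1=False, y2=False, y3=True, y4=True, y5=False, y6=False, y7=False, y8=True, y9=False, y10=False, y11=False

y1 occurs only negated in the remaining clauses — set y1 = False.
y3 occurs only positively in the remaining clauses — set y3 = True.
Branch on y2: take y2 = False.
The remaining clauses are satisfied by y4 = True, y5 = False, y6 = False, y7 = False, y8 = True, y9 = False, y10 = False, y11 = False.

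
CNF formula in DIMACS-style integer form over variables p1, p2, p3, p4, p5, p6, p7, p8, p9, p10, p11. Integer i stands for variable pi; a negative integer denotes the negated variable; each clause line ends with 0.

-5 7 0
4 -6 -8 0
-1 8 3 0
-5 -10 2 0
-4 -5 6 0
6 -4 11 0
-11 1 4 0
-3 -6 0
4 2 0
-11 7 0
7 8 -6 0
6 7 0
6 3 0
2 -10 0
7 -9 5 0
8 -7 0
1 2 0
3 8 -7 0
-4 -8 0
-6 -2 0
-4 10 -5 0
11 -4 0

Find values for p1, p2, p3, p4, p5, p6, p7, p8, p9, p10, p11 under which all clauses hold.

Branch on p1: take p1 = False.
  then p2 is forced to True.
  then p6 is forced to False.
  then p7 is forced to True.
  then p3 is forced to True.
  then p8 is forced to True.
  then p4 is forced to False.
  then p11 is forced to False.
p5, p9, p10 are now unconstrained; take p5 = True, p9 = True, p10 = True.

p1=F, p2=T, p3=T, p4=F, p5=T, p6=F, p7=T, p8=T, p9=T, p10=T, p11=F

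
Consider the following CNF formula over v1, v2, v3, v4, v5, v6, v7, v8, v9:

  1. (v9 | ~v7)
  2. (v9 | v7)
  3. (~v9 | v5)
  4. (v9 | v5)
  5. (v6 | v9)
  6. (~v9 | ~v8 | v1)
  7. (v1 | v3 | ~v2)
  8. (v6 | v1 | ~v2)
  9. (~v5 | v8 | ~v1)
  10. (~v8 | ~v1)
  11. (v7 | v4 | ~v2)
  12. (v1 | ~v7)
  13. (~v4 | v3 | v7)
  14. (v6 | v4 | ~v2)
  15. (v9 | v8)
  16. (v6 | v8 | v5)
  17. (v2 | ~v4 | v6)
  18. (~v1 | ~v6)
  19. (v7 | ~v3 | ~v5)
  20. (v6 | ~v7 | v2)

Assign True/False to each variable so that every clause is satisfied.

Set v1 = False and propagate.
  then v7 is forced to False.
  then v9 is forced to True.
  then v5 is forced to True.
  then v8 is forced to False.
  then v3 is forced to False.
  then v2 is forced to False.
  then v4 is forced to False.
v6 is now unconstrained; take v6 = False.

v1=F, v2=F, v3=F, v4=F, v5=T, v6=F, v7=F, v8=F, v9=T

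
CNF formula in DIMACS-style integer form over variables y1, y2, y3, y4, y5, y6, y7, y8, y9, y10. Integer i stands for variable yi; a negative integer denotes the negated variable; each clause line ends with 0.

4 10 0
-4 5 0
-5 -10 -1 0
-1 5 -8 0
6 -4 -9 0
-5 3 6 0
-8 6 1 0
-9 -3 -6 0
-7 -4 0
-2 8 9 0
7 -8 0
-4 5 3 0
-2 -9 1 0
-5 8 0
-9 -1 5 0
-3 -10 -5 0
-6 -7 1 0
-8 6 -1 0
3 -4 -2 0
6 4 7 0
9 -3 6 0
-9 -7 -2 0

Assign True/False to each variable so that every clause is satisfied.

y1=T  y2=F  y3=T  y4=F  y5=F  y6=T  y7=T  y8=F  y9=F  y10=T

Pure literal: y2 appears only negated; assign y2 = False.
Try y1 = True.
Branch on y3: take y3 = True.
Branch on y4: take y4 = False.
  then y10 is forced to True.
  then y5 is forced to False.
  then y8 is forced to False.
  then y9 is forced to False.
  then y6 is forced to True.
y7 is now unconstrained; take y7 = True.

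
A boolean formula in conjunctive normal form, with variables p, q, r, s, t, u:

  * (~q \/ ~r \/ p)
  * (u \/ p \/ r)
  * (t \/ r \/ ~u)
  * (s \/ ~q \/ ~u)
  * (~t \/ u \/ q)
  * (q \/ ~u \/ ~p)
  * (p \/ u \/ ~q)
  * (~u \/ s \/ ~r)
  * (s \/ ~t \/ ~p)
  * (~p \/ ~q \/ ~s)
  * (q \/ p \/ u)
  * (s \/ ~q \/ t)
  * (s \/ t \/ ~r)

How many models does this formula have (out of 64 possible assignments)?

8

Split on q, then u.
  q=T, u=T: remaining (p,r,s,t) ∈ {(F,F,T,T)} — 1.
  q=T, u=F: a clause becomes empty — 0.
  q=F, u=T: remaining (p,r,s,t) ∈ {(F,F,F,T); (F,F,T,T); (F,T,T,F); (F,T,T,T)} — 4.
  q=F, u=F: remaining (p,r,s,t) ∈ {(T,F,F,F); (T,F,T,F); (T,T,T,F)} — 3.
Total: 1 + 0 + 4 + 3 = 8.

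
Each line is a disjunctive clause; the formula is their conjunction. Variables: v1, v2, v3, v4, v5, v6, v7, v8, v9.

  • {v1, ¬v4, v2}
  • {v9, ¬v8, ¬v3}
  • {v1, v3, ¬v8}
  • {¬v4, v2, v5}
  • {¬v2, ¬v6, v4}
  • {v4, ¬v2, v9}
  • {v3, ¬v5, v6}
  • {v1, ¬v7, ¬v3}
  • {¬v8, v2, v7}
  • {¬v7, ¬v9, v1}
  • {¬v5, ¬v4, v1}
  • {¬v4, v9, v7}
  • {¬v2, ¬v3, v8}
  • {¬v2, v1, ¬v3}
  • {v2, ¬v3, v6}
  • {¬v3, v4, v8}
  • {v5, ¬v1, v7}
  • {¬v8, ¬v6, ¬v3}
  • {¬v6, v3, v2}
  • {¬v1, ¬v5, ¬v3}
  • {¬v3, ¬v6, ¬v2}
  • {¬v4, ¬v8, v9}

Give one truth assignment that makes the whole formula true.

v1 = 0, v2 = 0, v3 = 0, v4 = 0, v5 = 0, v6 = 0, v7 = 1, v8 = 0, v9 = 0

Try v1 = False.
Try v2 = False.
  then v4 is forced to False.
Try v3 = False.
  then v8 is forced to False.
  then v6 is forced to False.
  then v5 is forced to False.
For the remaining variables, v7 = True, v9 = False works.
Every clause has at least one true literal under this assignment.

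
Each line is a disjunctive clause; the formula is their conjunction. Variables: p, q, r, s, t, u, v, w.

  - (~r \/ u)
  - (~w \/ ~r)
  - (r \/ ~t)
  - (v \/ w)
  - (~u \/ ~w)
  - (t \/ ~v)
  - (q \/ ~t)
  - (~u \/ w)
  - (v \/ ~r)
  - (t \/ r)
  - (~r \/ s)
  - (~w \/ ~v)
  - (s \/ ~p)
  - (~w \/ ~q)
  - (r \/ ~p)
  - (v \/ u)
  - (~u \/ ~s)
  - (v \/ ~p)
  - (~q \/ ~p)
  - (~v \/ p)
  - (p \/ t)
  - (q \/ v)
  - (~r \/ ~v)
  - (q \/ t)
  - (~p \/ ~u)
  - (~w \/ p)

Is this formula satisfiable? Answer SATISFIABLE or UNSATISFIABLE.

v = True:
  propagation gives t=True, r=True; an empty clause results — contradiction.
v = False:
  propagation gives w=True, r=False, t=False; an empty clause results — contradiction.
Every branch closes, so no satisfying assignment exists.

UNSATISFIABLE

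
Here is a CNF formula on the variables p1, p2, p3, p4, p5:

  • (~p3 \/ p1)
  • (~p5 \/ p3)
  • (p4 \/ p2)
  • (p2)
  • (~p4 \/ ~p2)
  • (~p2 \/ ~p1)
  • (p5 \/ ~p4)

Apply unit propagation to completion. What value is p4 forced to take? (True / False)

False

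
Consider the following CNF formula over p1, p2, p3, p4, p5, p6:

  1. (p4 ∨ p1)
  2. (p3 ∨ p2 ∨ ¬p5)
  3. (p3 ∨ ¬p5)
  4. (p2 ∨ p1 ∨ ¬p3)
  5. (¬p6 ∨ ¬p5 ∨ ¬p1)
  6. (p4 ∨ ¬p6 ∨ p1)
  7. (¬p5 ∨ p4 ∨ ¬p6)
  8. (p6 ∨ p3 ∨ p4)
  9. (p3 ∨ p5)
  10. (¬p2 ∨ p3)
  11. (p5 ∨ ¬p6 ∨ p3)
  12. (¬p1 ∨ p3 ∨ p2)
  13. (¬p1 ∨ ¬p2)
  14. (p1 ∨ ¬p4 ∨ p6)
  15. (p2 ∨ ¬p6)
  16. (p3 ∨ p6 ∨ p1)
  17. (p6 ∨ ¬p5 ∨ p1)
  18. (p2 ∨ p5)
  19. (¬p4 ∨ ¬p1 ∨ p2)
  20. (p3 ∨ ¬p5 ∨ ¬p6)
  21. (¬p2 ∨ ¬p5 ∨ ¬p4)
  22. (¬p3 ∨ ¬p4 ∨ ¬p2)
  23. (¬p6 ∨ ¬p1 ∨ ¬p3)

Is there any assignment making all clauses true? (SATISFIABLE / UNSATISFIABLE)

Set p1 = True and propagate.
  then p2 is forced to False.
  then p3 is forced to True.
  then p6 is forced to False.
  then p5 is forced to True.
  then p4 is forced to False.
Every clause has at least one true literal under this assignment.
So p1=1, p2=0, p3=1, p4=0, p5=1, p6=0 is a satisfying assignment.

SATISFIABLE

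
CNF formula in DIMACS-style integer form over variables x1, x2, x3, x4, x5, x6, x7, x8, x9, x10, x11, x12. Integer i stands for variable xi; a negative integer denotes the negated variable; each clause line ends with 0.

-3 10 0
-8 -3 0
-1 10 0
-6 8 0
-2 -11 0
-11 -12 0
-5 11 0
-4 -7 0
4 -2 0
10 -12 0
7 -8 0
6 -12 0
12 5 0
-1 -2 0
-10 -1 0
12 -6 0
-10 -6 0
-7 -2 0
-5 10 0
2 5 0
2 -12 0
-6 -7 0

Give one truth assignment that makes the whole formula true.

x1 occurs only negated in the remaining clauses — set x1 = False.
Set x2 = False and propagate.
  then x5 is forced to True.
  then x11 is forced to True.
  then x12 is forced to False.
  then x6 is forced to False.
  then x10 is forced to True.
Branch on x3: take x3 = True.
  then x8 is forced to False.
The remaining clauses are satisfied by x4 = False, x7 = True, x9 = True.

x1=F, x2=F, x3=T, x4=F, x5=T, x6=F, x7=T, x8=F, x9=T, x10=T, x11=T, x12=F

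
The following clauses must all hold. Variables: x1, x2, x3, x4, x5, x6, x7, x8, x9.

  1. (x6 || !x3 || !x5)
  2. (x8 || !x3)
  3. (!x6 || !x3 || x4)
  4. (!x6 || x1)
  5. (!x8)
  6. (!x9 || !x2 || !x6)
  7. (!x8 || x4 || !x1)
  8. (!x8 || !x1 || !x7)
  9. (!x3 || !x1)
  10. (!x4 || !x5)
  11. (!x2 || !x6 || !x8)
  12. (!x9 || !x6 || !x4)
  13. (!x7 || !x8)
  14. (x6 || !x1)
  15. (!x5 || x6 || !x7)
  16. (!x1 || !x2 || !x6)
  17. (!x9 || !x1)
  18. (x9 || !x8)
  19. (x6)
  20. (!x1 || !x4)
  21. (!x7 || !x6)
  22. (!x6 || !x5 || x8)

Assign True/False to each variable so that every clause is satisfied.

(!x8) is a unit clause, so x8 = False.
(!x3) is a unit clause, so x3 = False.
(x6) is a unit clause, so x6 = True.
Unit propagation: (x1) forces x1 = True.
Unit propagation: (!x2) forces x2 = False.
(!x9) is a unit clause, so x9 = False.
Unit propagation: (!x4) forces x4 = False.
(!x7) is a unit clause, so x7 = False.
Unit propagation: (!x5) forces x5 = False.
Every clause has at least one true literal under this assignment.

x1 = 1, x2 = 0, x3 = 0, x4 = 0, x5 = 0, x6 = 1, x7 = 0, x8 = 0, x9 = 0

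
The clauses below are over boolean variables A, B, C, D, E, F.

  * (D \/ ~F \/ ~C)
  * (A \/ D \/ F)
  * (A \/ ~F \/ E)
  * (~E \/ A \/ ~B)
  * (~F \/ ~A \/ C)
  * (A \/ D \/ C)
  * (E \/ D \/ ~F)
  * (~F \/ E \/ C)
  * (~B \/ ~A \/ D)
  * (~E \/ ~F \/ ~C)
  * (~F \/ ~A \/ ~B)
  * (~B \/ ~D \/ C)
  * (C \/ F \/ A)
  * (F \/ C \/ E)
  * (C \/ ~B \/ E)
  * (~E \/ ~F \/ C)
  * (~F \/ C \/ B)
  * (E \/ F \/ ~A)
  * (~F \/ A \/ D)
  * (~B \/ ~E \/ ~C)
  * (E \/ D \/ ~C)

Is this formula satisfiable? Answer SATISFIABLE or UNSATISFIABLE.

SATISFIABLE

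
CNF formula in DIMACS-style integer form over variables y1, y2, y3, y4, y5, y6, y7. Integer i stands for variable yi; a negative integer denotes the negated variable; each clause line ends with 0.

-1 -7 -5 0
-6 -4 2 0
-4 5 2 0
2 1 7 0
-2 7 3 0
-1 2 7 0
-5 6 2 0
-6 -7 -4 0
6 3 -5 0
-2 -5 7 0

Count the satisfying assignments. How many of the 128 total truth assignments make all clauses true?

Split on y2, then y7.
  y2=T, y7=T: 16 of the 32 assignments to (y1,y3,y4,y5,y6) work.
  y2=T, y7=F: forces y3=T; y5=F; y1, y4, y6 free → 2^3 = 8.
  y2=F, y7=T: y3 free; 5 ways for (y1,y4,y5,y6) × 2^1 = 10.
  y2=F, y7=F: a clause becomes empty — 0.
Total: 16 + 8 + 10 + 0 = 34.

34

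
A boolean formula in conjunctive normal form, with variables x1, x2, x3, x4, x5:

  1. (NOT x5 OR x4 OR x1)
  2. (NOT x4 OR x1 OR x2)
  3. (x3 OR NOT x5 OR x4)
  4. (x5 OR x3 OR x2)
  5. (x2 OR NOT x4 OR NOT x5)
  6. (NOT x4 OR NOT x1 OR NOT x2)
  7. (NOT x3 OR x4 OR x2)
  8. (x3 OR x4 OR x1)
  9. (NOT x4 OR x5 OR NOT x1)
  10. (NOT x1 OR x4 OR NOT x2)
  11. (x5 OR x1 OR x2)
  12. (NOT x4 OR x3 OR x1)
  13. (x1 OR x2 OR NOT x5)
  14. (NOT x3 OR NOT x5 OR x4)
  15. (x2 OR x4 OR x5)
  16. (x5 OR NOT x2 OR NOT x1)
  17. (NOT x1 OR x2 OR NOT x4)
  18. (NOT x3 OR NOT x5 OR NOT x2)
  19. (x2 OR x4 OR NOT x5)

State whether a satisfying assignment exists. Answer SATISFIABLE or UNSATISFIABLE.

Branch on x1: take x1 = False.
Branch on x2: take x2 = True.
For the remaining variables, x3 = True, x4 = False, x5 = False works.
So x1 = False  x2 = True  x3 = True  x4 = False  x5 = False is a satisfying assignment.

SATISFIABLE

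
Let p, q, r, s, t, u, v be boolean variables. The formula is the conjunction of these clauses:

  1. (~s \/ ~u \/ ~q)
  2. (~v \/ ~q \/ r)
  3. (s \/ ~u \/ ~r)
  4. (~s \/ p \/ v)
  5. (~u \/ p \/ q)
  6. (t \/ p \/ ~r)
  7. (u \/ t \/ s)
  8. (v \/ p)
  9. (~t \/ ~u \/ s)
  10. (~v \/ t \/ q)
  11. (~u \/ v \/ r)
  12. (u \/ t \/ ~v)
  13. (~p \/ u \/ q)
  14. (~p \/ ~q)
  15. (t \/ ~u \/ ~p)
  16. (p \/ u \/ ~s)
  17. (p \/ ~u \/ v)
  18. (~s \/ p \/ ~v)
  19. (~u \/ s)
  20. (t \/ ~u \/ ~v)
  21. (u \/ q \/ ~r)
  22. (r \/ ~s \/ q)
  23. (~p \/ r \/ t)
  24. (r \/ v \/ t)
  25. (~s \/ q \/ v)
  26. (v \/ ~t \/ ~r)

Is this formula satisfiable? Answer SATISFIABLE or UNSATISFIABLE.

SATISFIABLE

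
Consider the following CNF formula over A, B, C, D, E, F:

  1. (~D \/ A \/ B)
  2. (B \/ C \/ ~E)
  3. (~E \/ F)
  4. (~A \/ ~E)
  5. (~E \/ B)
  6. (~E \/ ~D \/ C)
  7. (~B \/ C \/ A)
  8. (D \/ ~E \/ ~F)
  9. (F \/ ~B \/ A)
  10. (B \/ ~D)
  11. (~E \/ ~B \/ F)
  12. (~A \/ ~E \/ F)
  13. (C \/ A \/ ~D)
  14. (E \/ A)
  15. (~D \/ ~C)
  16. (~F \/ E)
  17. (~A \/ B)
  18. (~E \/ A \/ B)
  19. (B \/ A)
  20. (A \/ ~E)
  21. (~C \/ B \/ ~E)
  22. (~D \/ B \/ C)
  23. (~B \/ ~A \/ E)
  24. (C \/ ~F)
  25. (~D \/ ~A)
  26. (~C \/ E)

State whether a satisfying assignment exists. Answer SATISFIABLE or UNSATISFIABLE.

E = True:
  propagation gives F=True, A=False; an empty clause results — contradiction.
E = False:
  propagation gives A=True, F=False, B=True; an empty clause results — contradiction.
Every branch closes, so no satisfying assignment exists.

UNSATISFIABLE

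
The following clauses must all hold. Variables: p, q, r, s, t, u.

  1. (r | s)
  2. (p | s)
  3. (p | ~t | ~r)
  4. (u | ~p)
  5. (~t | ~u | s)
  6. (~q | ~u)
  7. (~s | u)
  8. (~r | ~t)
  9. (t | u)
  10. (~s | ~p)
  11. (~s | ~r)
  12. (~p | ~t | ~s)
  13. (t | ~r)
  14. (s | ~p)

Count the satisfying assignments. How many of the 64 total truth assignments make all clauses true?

Satisfying assignments:
  p=0 q=0 r=0 s=1 t=0 u=1
  p=0 q=0 r=0 s=1 t=1 u=1
Count: 2.

2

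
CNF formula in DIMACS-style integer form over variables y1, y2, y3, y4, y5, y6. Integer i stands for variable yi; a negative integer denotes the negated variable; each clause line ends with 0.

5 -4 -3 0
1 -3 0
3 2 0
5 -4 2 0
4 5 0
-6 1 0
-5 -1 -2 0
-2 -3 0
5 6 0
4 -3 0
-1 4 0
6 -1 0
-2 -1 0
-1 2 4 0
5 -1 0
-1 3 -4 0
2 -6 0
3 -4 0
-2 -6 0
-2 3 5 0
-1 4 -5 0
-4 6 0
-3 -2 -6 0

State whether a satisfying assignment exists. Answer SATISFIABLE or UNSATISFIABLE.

SATISFIABLE

Set y1 = False and propagate.
  then y3 is forced to False.
  then y2 is forced to True.
  then y6 is forced to False.
  then y5 is forced to True.
  then y4 is forced to False.
Every clause has at least one true literal under this assignment.
So y1 = 0, y2 = 1, y3 = 0, y4 = 0, y5 = 1, y6 = 0 is a satisfying assignment.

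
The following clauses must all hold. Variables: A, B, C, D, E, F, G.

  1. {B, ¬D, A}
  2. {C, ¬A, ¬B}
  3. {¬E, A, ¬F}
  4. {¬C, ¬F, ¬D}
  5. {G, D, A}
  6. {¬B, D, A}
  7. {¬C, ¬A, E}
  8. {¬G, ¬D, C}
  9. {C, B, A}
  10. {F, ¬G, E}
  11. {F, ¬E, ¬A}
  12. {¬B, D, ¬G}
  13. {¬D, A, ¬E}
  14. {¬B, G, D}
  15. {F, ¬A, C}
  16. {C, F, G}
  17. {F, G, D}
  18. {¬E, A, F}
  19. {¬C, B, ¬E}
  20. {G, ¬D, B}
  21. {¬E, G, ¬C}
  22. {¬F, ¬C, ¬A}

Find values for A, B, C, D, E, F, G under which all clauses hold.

Set A = True and propagate.
Branch on B: take B = False.
The remaining clauses are satisfied by C = False, D = False, E = False, F = True, G = True.
Check each clause:
  1. {A, ¬D, B} — A is true.
  2. {¬A, ¬B, C} — ¬B is true.
  3. {¬F, ¬E, A} — A is true.
  4. {¬F, ¬C, ¬D} — ¬D is true.
  5. {D, G, A} — A is true.
  6. {A, D, ¬B} — A is true.
  7. {¬C, E, ¬A} — ¬C is true.
  8. {¬D, ¬G, C} — ¬D is true.
  9. {C, A, B} — A is true.
  10. {E, F, ¬G} — F is true.
  11. {¬A, ¬E, F} — ¬E is true.
  12. {¬G, ¬B, D} — ¬B is true.
  13. {A, ¬D, ¬E} — A is true.
  14. {D, G, ¬B} — ¬B is true.
  15. {F, ¬A, C} — F is true.
  16. {C, G, F} — F is true.
  17. {D, G, F} — F is true.
  18. {A, ¬E, F} — A is true.
  19. {¬C, ¬E, B} — ¬E is true.
  20. {¬D, G, B} — ¬D is true.
  21. {¬E, ¬C, G} — ¬E is true.
  22. {¬A, ¬F, ¬C} — ¬C is true.

A = True, B = False, C = False, D = False, E = False, F = True, G = True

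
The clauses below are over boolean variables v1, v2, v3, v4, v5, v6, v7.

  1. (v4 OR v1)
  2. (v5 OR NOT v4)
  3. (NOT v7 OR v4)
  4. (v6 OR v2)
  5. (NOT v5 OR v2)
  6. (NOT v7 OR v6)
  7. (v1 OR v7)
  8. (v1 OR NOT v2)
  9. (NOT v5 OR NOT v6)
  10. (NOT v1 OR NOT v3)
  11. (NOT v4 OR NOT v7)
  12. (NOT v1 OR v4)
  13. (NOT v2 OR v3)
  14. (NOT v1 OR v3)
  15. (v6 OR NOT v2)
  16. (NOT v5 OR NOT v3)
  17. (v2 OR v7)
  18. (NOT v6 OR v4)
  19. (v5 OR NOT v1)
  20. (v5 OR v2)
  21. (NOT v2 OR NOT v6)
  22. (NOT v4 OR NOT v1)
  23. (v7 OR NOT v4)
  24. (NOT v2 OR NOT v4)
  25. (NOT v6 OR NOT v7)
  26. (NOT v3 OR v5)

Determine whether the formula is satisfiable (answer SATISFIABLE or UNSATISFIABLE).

UNSATISFIABLE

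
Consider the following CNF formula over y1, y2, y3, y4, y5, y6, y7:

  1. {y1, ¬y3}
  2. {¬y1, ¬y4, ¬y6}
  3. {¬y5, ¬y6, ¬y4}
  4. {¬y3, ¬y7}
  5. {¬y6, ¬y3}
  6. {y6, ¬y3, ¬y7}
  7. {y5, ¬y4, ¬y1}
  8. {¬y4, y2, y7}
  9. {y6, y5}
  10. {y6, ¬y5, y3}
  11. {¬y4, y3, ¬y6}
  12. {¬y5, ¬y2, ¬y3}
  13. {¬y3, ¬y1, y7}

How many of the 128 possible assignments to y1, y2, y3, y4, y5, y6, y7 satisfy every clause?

16

Case analysis on y3 and y6:
  y3=T, y6=T: a clause becomes empty — 0.
  y3=T, y6=F: a clause becomes empty — 0.
  y3=F, y6=T: forces y4=F; y1, y2, y5, y7 free → 2^4 = 16.
  y3=F, y6=F: a clause becomes empty — 0.
Total: 0 + 0 + 16 + 0 = 16.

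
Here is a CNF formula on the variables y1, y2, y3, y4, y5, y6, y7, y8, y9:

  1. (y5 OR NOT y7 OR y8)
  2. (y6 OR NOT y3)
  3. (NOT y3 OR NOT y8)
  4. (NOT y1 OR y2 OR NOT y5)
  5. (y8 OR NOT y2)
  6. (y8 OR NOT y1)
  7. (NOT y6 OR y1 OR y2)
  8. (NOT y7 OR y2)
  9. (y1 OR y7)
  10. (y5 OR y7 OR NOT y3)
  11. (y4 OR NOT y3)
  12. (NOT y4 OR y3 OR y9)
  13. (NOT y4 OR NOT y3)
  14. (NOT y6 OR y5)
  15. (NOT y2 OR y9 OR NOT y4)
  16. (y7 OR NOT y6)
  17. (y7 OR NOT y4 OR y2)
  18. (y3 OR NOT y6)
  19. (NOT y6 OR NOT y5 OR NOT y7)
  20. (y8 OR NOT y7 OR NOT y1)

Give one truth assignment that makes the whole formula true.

y1 = F  y2 = T  y3 = F  y4 = T  y5 = T  y6 = F  y7 = T  y8 = T  y9 = T

Check each clause:
  1. (NOT y7 OR y8 OR y5) — y8 is true.
  2. (NOT y3 OR y6) — NOT y3 is true.
  3. (NOT y8 OR NOT y3) — NOT y3 is true.
  4. (NOT y1 OR y2 OR NOT y5) — y2 is true.
  5. (y8 OR NOT y2) — y8 is true.
  6. (y8 OR NOT y1) — y8 is true.
  7. (y2 OR y1 OR NOT y6) — NOT y6 is true.
  8. (y2 OR NOT y7) — y2 is true.
  9. (y7 OR y1) — y7 is true.
  10. (y5 OR y7 OR NOT y3) — NOT y3 is true.
  11. (y4 OR NOT y3) — y4 is true.
  12. (NOT y4 OR y9 OR y3) — y9 is true.
  13. (NOT y3 OR NOT y4) — NOT y3 is true.
  14. (y5 OR NOT y6) — NOT y6 is true.
  15. (NOT y2 OR y9 OR NOT y4) — y9 is true.
  16. (y7 OR NOT y6) — NOT y6 is true.
  17. (y7 OR NOT y4 OR y2) — y2 is true.
  18. (y3 OR NOT y6) — NOT y6 is true.
  19. (NOT y5 OR NOT y6 OR NOT y7) — NOT y6 is true.
  20. (NOT y1 OR y8 OR NOT y7) — y8 is true.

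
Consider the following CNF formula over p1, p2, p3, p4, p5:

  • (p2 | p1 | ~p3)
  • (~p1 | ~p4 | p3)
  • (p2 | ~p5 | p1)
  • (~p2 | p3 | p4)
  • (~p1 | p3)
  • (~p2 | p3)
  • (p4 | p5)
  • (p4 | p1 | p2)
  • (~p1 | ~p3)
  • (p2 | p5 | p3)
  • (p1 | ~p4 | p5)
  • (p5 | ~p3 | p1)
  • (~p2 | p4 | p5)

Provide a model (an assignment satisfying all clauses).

Set p1 = False and propagate.
Set p2 = True and propagate.
  then p3 is forced to True.
  then p5 is forced to True.
p4 is now unconstrained; take p4 = True.

p1 = False, p2 = True, p3 = True, p4 = True, p5 = True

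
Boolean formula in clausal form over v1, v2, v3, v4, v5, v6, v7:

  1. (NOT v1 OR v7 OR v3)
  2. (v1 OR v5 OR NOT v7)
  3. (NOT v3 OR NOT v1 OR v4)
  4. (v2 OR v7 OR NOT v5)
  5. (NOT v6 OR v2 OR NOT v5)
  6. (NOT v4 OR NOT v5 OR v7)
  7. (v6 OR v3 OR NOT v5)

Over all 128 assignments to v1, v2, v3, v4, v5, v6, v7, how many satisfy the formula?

48

Case analysis on v5 and v7:
  v5=1, v7=1: 13 of the 32 assignments to (v1,v2,v3,v4,v6) work.
  v5=1, v7=0: remaining (v1,v2,v3,v4,v6) ∈ {(0,1,0,0,1); (0,1,1,0,0); (0,1,1,0,1)} — 3.
  v5=0, v7=1: v2, v6 free; 3 ways for (v1,v3,v4) × 2^2 = 12.
  v5=0, v7=0: v2, v6 free; 5 ways for (v1,v3,v4) × 2^2 = 20.
Total: 13 + 3 + 12 + 20 = 48.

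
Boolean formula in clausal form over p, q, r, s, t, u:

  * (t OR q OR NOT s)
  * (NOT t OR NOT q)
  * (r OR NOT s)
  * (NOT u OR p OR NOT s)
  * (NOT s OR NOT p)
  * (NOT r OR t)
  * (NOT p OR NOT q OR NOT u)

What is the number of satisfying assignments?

16

Case analysis on s and p:
  s=T, p=T: a clause becomes empty — 0.
  s=T, p=F: remaining (q,r,t,u) ∈ {(F,T,T,F)} — 1.
  s=F, p=T: 7 of the 16 assignments to (q,r,t,u) work.
  s=F, p=F: u free; 4 ways for (q,r,t) × 2^1 = 8.
Total: 0 + 1 + 7 + 8 = 16.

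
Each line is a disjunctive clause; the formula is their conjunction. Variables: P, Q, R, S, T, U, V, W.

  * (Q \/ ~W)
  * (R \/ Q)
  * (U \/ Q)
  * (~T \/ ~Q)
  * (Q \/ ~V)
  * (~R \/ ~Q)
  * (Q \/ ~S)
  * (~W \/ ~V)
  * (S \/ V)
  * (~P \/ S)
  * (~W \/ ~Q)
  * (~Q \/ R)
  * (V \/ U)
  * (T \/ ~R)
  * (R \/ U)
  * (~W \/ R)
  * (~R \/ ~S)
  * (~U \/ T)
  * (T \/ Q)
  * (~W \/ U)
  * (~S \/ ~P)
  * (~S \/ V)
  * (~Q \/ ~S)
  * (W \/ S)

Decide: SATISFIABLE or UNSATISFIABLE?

Q = True:
  propagation gives T=False, R=False; an empty clause results — contradiction.
Q = False:
  propagation gives W=False, R=True, U=True, V=False; an empty clause results — contradiction.
Every branch closes, so no satisfying assignment exists.

UNSATISFIABLE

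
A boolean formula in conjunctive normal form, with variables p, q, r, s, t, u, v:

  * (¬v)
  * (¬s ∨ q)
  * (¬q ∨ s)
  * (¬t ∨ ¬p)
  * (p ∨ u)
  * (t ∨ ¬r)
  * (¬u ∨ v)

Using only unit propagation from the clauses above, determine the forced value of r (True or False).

(¬v) stands alone — v = False.
From (¬u ∨ v) and v = False: u = False.
In (p ∨ u), u is now false; p must hold, so p = True.
(¬p ∨ ¬t) with p = True leaves only ¬t, so t = False.
(t ∨ ¬r) with t = False leaves only ¬r, so r = False.

False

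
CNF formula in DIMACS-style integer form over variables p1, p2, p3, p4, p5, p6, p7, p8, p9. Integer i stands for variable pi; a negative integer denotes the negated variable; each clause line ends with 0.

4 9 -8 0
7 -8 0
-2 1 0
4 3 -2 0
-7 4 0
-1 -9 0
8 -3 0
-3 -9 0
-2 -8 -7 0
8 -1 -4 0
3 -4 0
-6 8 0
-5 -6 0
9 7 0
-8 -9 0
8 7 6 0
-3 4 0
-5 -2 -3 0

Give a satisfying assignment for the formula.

p1 = F, p2 = F, p3 = T, p4 = T, p5 = F, p6 = F, p7 = T, p8 = T, p9 = F

Pure literal: p2 appears only negated; assign p2 = False.
p5 occurs only negated in the remaining clauses — set p5 = False.
Set p1 = False and propagate.
For the remaining variables, p3 = True, p4 = True, p6 = False, p7 = True, p8 = True, p9 = False works.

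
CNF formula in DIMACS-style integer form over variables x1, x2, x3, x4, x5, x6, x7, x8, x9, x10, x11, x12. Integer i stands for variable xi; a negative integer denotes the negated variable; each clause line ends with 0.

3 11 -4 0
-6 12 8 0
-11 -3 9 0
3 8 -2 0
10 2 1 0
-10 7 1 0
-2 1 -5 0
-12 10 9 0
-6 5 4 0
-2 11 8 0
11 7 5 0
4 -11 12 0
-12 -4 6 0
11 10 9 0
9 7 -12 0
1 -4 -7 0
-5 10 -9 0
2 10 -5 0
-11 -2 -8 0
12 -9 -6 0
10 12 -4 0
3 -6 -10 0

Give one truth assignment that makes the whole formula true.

x1=T, x2=F, x3=F, x4=F, x5=F, x6=F, x7=T, x8=T, x9=T, x10=T, x11=F, x12=T

Pure literal: x1 appears only positively; assign x1 = True.
Branch on x2: take x2 = False.
For the remaining variables, x3 = False, x4 = False, x5 = False, x6 = False, x7 = True, x8 = True, x9 = True, x10 = True, x11 = False, x12 = True works.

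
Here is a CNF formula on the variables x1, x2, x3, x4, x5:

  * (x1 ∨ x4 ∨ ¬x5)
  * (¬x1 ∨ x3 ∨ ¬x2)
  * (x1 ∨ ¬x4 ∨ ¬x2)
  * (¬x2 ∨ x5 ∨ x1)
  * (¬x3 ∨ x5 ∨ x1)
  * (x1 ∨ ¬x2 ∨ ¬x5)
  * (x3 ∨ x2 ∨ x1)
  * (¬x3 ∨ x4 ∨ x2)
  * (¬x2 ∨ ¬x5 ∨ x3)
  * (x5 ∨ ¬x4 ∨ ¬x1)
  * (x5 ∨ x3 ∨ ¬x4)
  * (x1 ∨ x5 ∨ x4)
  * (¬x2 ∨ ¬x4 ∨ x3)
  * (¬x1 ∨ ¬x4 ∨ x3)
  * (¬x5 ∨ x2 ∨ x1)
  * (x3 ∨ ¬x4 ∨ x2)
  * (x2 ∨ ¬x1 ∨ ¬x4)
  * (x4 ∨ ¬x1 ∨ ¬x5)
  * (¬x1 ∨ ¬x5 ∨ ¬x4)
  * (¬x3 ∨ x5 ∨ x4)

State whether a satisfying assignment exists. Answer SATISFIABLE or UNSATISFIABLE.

SATISFIABLE

Set x1 = True and propagate.
Set x2 = False and propagate.
  then x4 is forced to False.
  then x3 is forced to False.
  then x5 is forced to False.
So x1=True, x2=False, x3=False, x4=False, x5=False is a satisfying assignment.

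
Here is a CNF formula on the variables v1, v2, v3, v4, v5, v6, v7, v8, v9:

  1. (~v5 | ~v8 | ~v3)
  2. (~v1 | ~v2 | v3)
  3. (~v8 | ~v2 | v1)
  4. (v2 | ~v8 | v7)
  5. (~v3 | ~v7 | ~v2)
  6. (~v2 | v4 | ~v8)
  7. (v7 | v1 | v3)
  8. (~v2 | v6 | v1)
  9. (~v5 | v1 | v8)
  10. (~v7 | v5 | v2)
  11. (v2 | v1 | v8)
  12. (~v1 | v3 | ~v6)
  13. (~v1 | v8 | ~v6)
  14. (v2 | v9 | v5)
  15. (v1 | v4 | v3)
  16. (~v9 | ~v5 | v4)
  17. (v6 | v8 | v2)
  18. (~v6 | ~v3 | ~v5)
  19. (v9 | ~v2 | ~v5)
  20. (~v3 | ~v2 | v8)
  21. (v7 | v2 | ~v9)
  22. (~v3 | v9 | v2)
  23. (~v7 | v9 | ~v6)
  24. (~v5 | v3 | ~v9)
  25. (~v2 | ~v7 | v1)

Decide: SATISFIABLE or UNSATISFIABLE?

v4 occurs only positively in the remaining clauses — set v4 = True.
Set v1 = True and propagate.
Set v2 = True and propagate.
  then v3 is forced to True.
  then v7 is forced to False.
  then v8 is forced to True.
  then v5 is forced to False.
v6, v9 are now unconstrained; take v6 = True, v9 = False.
So v1 = True, v2 = True, v3 = True, v4 = True, v5 = False, v6 = True, v7 = False, v8 = True, v9 = False is a satisfying assignment.

SATISFIABLE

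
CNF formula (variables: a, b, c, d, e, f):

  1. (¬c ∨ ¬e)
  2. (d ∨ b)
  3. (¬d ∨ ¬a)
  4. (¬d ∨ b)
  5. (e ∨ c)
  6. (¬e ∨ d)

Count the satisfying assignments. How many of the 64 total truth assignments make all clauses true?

8

Split on d, then e.
  d=T, e=T: remaining (a,b,c,f) ∈ {(F,T,F,F); (F,T,F,T)} — 2.
  d=T, e=F: remaining (a,b,c,f) ∈ {(F,T,T,F); (F,T,T,T)} — 2.
  d=F, e=T: a clause becomes empty — 0.
  d=F, e=F: remaining (a,b,c,f) ∈ {(F,T,T,F); (F,T,T,T); (T,T,T,F); (T,T,T,T)} — 4.
Total: 2 + 2 + 0 + 4 = 8.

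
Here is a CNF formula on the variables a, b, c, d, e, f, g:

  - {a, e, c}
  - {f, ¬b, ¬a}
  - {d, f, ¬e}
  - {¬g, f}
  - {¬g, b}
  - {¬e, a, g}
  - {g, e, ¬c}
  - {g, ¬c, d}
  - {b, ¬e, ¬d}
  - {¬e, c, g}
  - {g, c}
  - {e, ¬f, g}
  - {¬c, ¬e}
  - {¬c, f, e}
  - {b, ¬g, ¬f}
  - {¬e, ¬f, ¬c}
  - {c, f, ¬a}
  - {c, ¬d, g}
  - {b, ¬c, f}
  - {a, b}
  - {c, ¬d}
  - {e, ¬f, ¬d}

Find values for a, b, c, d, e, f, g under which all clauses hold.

a=T, b=T, c=F, d=F, e=F, f=T, g=T

Branch on a: take a = True.
Set b = True and propagate.
  then f is forced to True.
Branch on c: take c = False.
  then g is forced to True.
  then d is forced to False.
e is now unconstrained; take e = False.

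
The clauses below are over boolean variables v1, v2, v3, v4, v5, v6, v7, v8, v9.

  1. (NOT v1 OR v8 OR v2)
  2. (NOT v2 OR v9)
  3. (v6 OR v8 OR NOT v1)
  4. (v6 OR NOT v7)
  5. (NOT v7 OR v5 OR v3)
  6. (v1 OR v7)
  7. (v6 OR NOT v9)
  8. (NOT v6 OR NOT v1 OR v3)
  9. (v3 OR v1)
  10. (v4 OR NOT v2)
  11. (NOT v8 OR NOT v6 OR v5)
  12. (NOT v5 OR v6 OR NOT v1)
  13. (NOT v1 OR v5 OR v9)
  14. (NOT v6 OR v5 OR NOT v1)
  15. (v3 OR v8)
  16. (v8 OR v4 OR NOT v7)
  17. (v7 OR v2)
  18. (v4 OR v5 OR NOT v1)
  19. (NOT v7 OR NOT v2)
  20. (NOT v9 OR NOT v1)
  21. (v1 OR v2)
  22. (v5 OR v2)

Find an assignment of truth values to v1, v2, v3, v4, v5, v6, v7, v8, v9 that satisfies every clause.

v1=True, v2=False, v3=True, v4=False, v5=True, v6=True, v7=True, v8=True, v9=False

Pure literal: v3 appears only positively; assign v3 = True.
Set v1 = True and propagate.
  then v9 is forced to False.
  then v2 is forced to False.
  then v8 is forced to True.
  then v5 is forced to True.
  then v6 is forced to True.
  then v7 is forced to True.
v4 is now unconstrained; take v4 = False.
Check each clause:
  1. (v8 OR v2 OR NOT v1) — v8 is true.
  2. (v9 OR NOT v2) — NOT v2 is true.
  3. (NOT v1 OR v8 OR v6) — v8 is true.
  4. (v6 OR NOT v7) — v6 is true.
  5. (v5 OR NOT v7 OR v3) — v3 is true.
  6. (v1 OR v7) — v1 is true.
  7. (v6 OR NOT v9) — v6 is true.
  8. (NOT v6 OR v3 OR NOT v1) — v3 is true.
  9. (v3 OR v1) — v1 is true.
  10. (v4 OR NOT v2) — NOT v2 is true.
  11. (v5 OR NOT v6 OR NOT v8) — v5 is true.
  12. (NOT v1 OR v6 OR NOT v5) — v6 is true.
  13. (NOT v1 OR v9 OR v5) — v5 is true.
  14. (v5 OR NOT v1 OR NOT v6) — v5 is true.
  15. (v8 OR v3) — v8 is true.
  16. (NOT v7 OR v4 OR v8) — v8 is true.
  17. (v2 OR v7) — v7 is true.
  18. (v4 OR NOT v1 OR v5) — v5 is true.
  19. (NOT v2 OR NOT v7) — NOT v2 is true.
  20. (NOT v1 OR NOT v9) — NOT v9 is true.
  21. (v2 OR v1) — v1 is true.
  22. (v5 OR v2) — v5 is true.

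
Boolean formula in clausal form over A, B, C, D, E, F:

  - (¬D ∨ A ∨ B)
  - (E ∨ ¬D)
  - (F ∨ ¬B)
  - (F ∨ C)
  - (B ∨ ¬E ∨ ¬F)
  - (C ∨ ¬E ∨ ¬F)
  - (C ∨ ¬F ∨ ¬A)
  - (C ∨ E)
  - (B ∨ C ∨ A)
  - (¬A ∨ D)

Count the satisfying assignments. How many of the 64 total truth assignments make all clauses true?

Satisfying assignments:
  A=F B=F C=T D=F E=F F=F
  A=F B=F C=T D=F E=F F=T
  A=F B=F C=T D=F E=T F=F
  A=F B=T C=T D=F E=F F=T
  A=F B=T C=T D=F E=T F=T
  A=F B=T C=T D=T E=T F=T
  A=T B=F C=T D=T E=T F=F
  A=T B=T C=T D=T E=T F=T
Count: 8.

8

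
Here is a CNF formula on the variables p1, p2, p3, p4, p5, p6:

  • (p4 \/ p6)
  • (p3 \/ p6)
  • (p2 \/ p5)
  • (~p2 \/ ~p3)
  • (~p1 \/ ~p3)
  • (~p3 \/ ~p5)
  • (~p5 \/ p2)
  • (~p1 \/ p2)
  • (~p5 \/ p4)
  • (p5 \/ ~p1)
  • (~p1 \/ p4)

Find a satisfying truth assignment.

p1 occurs only negated in the remaining clauses — set p1 = False.
p4 occurs only positively in the remaining clauses — set p4 = True.
Set p2 = True and propagate.
  then p3 is forced to False.
  then p6 is forced to True.
p5 is now unconstrained; take p5 = False.
Every clause has at least one true literal under this assignment.
Check each clause:
  1. (p6 \/ p4) — p4 is true.
  2. (p3 \/ p6) — p6 is true.
  3. (p2 \/ p5) — p2 is true.
  4. (~p2 \/ ~p3) — ~p3 is true.
  5. (~p3 \/ ~p1) — ~p3 is true.
  6. (~p3 \/ ~p5) — ~p5 is true.
  7. (p2 \/ ~p5) — p2 is true.
  8. (~p1 \/ p2) — p2 is true.
  9. (p4 \/ ~p5) — ~p5 is true.
  10. (p5 \/ ~p1) — ~p1 is true.
  11. (p4 \/ ~p1) — p4 is true.

p1=0  p2=1  p3=0  p4=1  p5=0  p6=1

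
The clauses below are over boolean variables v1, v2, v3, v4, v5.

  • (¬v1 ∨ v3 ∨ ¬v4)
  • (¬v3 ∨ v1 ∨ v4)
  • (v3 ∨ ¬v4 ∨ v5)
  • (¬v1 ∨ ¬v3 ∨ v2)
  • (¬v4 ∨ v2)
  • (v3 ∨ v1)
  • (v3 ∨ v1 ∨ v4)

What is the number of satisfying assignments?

10

Case analysis on v3 and v1:
  v3=1, v1=1: remaining (v2,v4,v5) ∈ {(1,0,0); (1,0,1); (1,1,0); (1,1,1)} — 4.
  v3=1, v1=0: remaining (v2,v4,v5) ∈ {(1,1,0); (1,1,1)} — 2.
  v3=0, v1=1: remaining (v2,v4,v5) ∈ {(0,0,0); (0,0,1); (1,0,0); (1,0,1)} — 4.
  v3=0, v1=0: a clause becomes empty — 0.
Total: 4 + 2 + 4 + 0 = 10.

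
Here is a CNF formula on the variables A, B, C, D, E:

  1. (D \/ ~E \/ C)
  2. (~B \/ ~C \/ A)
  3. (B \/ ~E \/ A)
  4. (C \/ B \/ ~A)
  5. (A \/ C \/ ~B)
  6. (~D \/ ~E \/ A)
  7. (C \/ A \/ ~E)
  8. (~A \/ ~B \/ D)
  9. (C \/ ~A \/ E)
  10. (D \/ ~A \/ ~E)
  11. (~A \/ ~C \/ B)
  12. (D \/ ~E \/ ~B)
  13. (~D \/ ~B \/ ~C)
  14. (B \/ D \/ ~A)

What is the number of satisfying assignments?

5

The models are:
  A=0 B=0 C=0 D=0 E=0
  A=0 B=0 C=0 D=1 E=0
  A=0 B=0 C=1 D=0 E=0
  A=0 B=0 C=1 D=1 E=0
  A=1 B=1 C=0 D=1 E=1
Count: 5.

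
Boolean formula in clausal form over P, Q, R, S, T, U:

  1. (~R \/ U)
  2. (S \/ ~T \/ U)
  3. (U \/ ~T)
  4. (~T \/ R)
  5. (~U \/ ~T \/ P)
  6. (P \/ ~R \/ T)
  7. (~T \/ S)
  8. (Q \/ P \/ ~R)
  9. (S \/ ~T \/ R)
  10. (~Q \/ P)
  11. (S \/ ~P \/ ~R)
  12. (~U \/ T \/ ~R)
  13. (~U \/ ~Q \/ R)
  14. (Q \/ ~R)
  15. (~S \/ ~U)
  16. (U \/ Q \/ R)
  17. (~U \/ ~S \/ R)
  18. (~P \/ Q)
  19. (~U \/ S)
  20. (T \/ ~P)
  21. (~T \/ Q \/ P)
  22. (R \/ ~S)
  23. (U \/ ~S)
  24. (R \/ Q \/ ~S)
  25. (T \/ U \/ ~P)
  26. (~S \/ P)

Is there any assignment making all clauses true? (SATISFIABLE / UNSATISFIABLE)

UNSATISFIABLE

R = True:
  propagation gives U=True, T=True, P=True, S=True; an empty clause results — contradiction.
R = False:
  propagation gives T=False, P=False, Q=False, U=True; an empty clause results — contradiction.
Every branch closes, so no satisfying assignment exists.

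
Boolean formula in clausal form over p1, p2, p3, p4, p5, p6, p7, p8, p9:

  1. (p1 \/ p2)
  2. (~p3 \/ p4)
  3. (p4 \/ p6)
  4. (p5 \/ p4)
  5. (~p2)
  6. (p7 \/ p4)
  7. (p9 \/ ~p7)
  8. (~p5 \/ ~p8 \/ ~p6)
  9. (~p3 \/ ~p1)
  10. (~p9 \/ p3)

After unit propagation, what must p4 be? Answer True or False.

True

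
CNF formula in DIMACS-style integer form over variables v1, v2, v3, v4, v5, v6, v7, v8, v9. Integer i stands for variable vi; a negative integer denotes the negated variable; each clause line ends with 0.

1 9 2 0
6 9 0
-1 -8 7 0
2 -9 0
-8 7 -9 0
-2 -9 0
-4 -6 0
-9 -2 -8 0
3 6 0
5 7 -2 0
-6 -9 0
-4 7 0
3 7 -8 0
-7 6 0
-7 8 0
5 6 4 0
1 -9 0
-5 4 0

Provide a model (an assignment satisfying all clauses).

v1 = True, v2 = True, v3 = True, v4 = False, v5 = False, v6 = True, v7 = True, v8 = True, v9 = False

v3 occurs only positively in the remaining clauses — set v3 = True.
Set v1 = True and propagate.
Set v2 = True and propagate.
  then v9 is forced to False.
  then v6 is forced to True.
  then v4 is forced to False.
  then v5 is forced to False.
  then v7 is forced to True.
  then v8 is forced to True.
Every clause has at least one true literal under this assignment.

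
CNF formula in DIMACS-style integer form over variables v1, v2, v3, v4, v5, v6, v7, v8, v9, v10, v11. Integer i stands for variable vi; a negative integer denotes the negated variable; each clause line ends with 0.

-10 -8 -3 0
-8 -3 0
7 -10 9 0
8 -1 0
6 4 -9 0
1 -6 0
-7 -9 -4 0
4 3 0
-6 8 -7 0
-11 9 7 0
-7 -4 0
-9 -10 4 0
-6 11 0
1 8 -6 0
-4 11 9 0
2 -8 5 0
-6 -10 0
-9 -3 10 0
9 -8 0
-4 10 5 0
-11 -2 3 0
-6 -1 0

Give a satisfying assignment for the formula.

v1=F  v2=T  v3=T  v4=F  v5=T  v6=F  v7=T  v8=F  v9=F  v10=F  v11=F

Check each clause:
  1. (~v3 | ~v8 | ~v10) — ~v8 is true.
  2. (~v8 | ~v3) — ~v8 is true.
  3. (v9 | ~v10 | v7) — ~v10 is true.
  4. (v8 | ~v1) — ~v1 is true.
  5. (~v9 | v6 | v4) — ~v9 is true.
  6. (v1 | ~v6) — ~v6 is true.
  7. (~v7 | ~v4 | ~v9) — ~v4 is true.
  8. (v3 | v4) — v3 is true.
  9. (~v7 | v8 | ~v6) — ~v6 is true.
  10. (~v11 | v9 | v7) — ~v11 is true.
  11. (~v7 | ~v4) — ~v4 is true.
  12. (~v10 | v4 | ~v9) — ~v10 is true.
  13. (~v6 | v11) — ~v6 is true.
  14. (v1 | v8 | ~v6) — ~v6 is true.
  15. (v9 | v11 | ~v4) — ~v4 is true.
  16. (v5 | ~v8 | v2) — ~v8 is true.
  17. (~v6 | ~v10) — ~v6 is true.
  18. (~v3 | v10 | ~v9) — ~v9 is true.
  19. (~v8 | v9) — ~v8 is true.
  20. (~v4 | v10 | v5) — ~v4 is true.
  21. (~v2 | v3 | ~v11) — v3 is true.
  22. (~v1 | ~v6) — ~v6 is true.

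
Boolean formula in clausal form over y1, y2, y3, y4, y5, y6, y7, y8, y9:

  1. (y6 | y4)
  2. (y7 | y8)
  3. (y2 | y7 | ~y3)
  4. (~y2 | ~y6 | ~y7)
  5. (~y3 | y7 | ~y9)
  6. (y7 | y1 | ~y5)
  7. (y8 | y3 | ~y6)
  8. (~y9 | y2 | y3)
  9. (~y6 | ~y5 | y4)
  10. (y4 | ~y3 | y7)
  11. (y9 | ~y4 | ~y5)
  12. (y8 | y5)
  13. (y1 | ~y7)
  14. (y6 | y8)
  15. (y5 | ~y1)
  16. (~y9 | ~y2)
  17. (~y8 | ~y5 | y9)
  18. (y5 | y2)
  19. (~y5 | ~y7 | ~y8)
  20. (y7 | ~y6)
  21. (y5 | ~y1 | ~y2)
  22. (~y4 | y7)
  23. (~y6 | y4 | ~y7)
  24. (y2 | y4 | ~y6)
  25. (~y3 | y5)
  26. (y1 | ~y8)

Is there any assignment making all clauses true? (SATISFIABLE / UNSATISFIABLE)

SATISFIABLE

Set y1 = True and propagate.
  then y5 is forced to True.
The remaining clauses are satisfied by y2 = False, y3 = True, y4 = True, y6 = True, y7 = True, y8 = False, y9 = True.
Every clause has at least one true literal under this assignment.
So y1=True, y2=False, y3=True, y4=True, y5=True, y6=True, y7=True, y8=False, y9=True is a satisfying assignment.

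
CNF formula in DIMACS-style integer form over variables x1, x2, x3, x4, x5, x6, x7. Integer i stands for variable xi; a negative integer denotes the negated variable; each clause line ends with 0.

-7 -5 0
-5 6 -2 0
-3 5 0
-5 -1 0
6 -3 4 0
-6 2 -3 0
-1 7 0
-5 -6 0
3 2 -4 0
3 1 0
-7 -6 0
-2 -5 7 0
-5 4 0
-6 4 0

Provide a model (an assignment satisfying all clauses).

x1=0  x2=0  x3=1  x4=1  x5=1  x6=0  x7=0

Try x1 = False.
  then x3 is forced to True.
  then x5 is forced to True.
  then x7 is forced to False.
  then x6 is forced to False.
  then x2 is forced to False.
  then x4 is forced to True.
Check each clause:
  1. (!x7 || !x5) — !x7 is true.
  2. (!x2 || x6 || !x5) — !x2 is true.
  3. (!x3 || x5) — x5 is true.
  4. (!x5 || !x1) — !x1 is true.
  5. (x6 || !x3 || x4) — x4 is true.
  6. (!x3 || x2 || !x6) — !x6 is true.
  7. (!x1 || x7) — !x1 is true.
  8. (!x6 || !x5) — !x6 is true.
  9. (x2 || x3 || !x4) — x3 is true.
  10. (x3 || x1) — x3 is true.
  11. (!x6 || !x7) — !x7 is true.
  12. (!x2 || x7 || !x5) — !x2 is true.
  13. (x4 || !x5) — x4 is true.
  14. (!x6 || x4) — !x6 is true.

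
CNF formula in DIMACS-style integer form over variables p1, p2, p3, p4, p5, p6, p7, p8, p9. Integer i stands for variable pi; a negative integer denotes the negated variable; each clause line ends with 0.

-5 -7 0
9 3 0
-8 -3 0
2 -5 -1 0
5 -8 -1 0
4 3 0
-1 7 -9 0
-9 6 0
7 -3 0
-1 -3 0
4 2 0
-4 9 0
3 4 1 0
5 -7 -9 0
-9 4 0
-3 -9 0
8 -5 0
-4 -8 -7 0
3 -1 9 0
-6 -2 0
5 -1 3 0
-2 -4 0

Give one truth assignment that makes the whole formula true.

p1 = 0  p2 = 0  p3 = 0  p4 = 1  p5 = 0  p6 = 1  p7 = 0  p8 = 0  p9 = 1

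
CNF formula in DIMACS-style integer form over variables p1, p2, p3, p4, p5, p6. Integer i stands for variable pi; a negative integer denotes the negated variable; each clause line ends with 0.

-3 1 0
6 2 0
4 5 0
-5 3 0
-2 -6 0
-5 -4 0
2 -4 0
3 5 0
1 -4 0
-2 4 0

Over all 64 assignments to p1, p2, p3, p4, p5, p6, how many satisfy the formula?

The models are:
  p1=1 p2=0 p3=1 p4=0 p5=1 p6=1
  p1=1 p2=1 p3=1 p4=1 p5=0 p6=0
Count: 2.

2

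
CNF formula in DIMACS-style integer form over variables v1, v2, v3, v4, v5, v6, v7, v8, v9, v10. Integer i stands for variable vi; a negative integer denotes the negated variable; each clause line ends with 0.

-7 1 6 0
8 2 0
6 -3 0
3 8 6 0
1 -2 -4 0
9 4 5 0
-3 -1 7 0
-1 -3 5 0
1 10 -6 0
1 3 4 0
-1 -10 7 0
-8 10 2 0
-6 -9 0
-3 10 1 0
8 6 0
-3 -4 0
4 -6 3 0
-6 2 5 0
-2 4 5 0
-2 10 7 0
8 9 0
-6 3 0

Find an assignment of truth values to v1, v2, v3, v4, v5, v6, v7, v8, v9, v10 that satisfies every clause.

Pure literal: v5 appears only positively; assign v5 = True.
Set v1 = True and propagate.
Branch on v2: take v2 = True.
Branch on v3: take v3 = False.
  then v6 is forced to False.
  then v8 is forced to True.
The remaining clauses are satisfied by v4 = True, v7 = True, v9 = False, v10 = False.
Check each clause:
  1. (~v7 \/ v6 \/ v1) — v1 is true.
  2. (v2 \/ v8) — v8 is true.
  3. (~v3 \/ v6) — ~v3 is true.
  4. (v6 \/ v3 \/ v8) — v8 is true.
  5. (~v4 \/ ~v2 \/ v1) — v1 is true.
  6. (v4 \/ v5 \/ v9) — v4 is true.
  7. (~v3 \/ v7 \/ ~v1) — ~v3 is true.
  8. (v5 \/ ~v3 \/ ~v1) — v5 is true.
  9. (~v6 \/ v10 \/ v1) — v1 is true.
  10. (v1 \/ v4 \/ v3) — v1 is true.
  11. (v7 \/ ~v10 \/ ~v1) — v7 is true.
  12. (v2 \/ v10 \/ ~v8) — v2 is true.
  13. (~v9 \/ ~v6) — ~v6 is true.
  14. (v1 \/ v10 \/ ~v3) — v1 is true.
  15. (v6 \/ v8) — v8 is true.
  16. (~v4 \/ ~v3) — ~v3 is true.
  17. (v4 \/ ~v6 \/ v3) — ~v6 is true.
  18. (v2 \/ ~v6 \/ v5) — v2 is true.
  19. (~v2 \/ v4 \/ v5) — v4 is true.
  20. (v7 \/ ~v2 \/ v10) — v7 is true.
  21. (v8 \/ v9) — v8 is true.
  22. (v3 \/ ~v6) — ~v6 is true.

v1 = T, v2 = T, v3 = F, v4 = T, v5 = T, v6 = F, v7 = T, v8 = T, v9 = F, v10 = F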